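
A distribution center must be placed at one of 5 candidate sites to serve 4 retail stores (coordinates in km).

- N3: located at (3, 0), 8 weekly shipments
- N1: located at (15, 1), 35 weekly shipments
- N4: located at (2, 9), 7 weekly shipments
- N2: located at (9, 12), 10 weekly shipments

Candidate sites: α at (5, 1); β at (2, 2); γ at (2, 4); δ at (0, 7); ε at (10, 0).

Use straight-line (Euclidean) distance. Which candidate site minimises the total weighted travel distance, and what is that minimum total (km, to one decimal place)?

Total weighted distance at each candidate:
  α (5, 1): total = 544.7
  β (2, 2): total = 645.3
  γ (2, 4): total = 641.2
  δ (0, 7): total = 749.1
  ε (10, 0): total = 439.2
Minimum is at ε with total 439.2 km.

ε, total 439.2 km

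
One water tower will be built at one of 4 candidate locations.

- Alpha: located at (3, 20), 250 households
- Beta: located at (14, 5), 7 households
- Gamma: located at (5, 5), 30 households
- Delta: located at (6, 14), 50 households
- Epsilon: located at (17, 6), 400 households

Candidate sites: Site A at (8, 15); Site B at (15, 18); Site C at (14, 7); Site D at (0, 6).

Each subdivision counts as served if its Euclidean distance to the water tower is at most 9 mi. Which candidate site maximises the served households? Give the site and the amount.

Site C, covering 407

Coverage radius r = 9 mi; a point is covered iff (Δx)²+(Δy)² ≤ 9² = 81.
  Site A (8, 15): covers {Alpha, Delta} → 300
  Site B (15, 18): covers {none} → 0
  Site C (14, 7): covers {Beta, Epsilon} → 407
  Site D (0, 6): covers {Gamma} → 30
Maximum coverage at Site C: 407 households.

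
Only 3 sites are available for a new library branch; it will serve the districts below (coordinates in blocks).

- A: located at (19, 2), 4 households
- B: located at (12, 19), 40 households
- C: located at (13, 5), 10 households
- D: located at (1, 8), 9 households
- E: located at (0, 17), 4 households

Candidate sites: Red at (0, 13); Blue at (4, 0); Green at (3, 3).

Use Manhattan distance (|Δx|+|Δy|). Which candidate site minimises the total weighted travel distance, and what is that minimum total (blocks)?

Total weighted distance at each candidate:
  Red (0, 13): total = 1120
  Blue (4, 0): total = 1471
  Green (3, 3): total = 1319
Minimum is at Red with total 1120 blocks.

Red, total 1120 blocks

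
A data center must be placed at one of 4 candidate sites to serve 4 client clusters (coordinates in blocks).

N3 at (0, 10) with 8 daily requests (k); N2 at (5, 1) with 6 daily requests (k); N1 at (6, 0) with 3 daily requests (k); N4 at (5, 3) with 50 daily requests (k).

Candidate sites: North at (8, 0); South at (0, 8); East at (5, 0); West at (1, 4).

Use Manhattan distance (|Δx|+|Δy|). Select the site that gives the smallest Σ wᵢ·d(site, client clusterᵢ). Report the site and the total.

East, total 279 blocks

Total weighted distance at each candidate:
  North (8, 0): total = 474
  South (0, 8): total = 630
  East (5, 0): total = 279
  West (1, 4): total = 375
Minimum is at East with total 279 blocks.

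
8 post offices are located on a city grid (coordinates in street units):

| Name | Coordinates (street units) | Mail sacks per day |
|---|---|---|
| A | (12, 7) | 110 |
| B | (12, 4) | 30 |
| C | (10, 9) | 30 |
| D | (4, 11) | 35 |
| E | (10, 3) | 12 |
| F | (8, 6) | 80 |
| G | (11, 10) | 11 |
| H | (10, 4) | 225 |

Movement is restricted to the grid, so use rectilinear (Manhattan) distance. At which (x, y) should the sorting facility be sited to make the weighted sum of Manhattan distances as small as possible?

(10, 4)

Manhattan distance separates: Σwᵢ(|x−xᵢ|+|y−yᵢ|) = Σwᵢ|x−xᵢ| + Σwᵢ|y−yᵢ|, so x and y are optimised independently as 1-D weighted medians.
Total weight W = 533; half = 266.5.
x-coordinate, sorted with cumulative weight:
  x=4 (D, w=35) cum 35
  x=8 (F, w=80) cum 115
  x=10 (C, w=30) cum 145
  x=10 (E, w=12) cum 157
  x=10 (H, w=225) cum 382  ← median
  x=11 (G, w=11) cum 393
  x=12 (A, w=110) cum 503
  x=12 (B, w=30) cum 533
⇒ x* = 10
y-coordinate, sorted with cumulative weight:
  y=3 (E, w=12) cum 12
  y=4 (B, w=30) cum 42
  y=4 (H, w=225) cum 267  ← median
  y=6 (F, w=80) cum 347
  y=7 (A, w=110) cum 457
  y=9 (C, w=30) cum 487
  y=10 (G, w=11) cum 498
  y=11 (D, w=35) cum 533
⇒ y* = 4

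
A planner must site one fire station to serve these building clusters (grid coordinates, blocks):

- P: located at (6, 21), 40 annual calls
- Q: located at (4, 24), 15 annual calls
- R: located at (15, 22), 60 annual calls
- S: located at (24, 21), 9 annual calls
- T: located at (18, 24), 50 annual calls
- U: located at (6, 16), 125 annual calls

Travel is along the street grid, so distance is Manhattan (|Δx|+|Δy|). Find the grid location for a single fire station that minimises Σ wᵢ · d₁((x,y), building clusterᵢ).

Manhattan distance separates: Σwᵢ(|x−xᵢ|+|y−yᵢ|) = Σwᵢ|x−xᵢ| + Σwᵢ|y−yᵢ|, so x and y are optimised independently as 1-D weighted medians.
Total weight W = 299; half = 149.5.
x-coordinate, sorted with cumulative weight:
  x=4 (Q, w=15) cum 15
  x=6 (P, w=40) cum 55
  x=6 (U, w=125) cum 180  ← median
  x=15 (R, w=60) cum 240
  x=18 (T, w=50) cum 290
  x=24 (S, w=9) cum 299
⇒ x* = 6
y-coordinate, sorted with cumulative weight:
  y=16 (U, w=125) cum 125
  y=21 (P, w=40) cum 165  ← median
  y=21 (S, w=9) cum 174
  y=22 (R, w=60) cum 234
  y=24 (Q, w=15) cum 249
  y=24 (T, w=50) cum 299
⇒ y* = 21

(6, 21)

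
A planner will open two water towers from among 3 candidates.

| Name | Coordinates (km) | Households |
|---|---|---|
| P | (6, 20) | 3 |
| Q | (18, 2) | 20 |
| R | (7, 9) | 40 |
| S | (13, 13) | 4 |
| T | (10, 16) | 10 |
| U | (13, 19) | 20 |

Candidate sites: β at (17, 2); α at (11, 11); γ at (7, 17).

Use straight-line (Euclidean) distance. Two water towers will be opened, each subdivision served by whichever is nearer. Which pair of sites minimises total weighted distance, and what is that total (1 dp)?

Evaluate every pair (each demand assigned to the nearer of the two):
  {β, α}: total = 457.0
  {β, γ}: total = 536.4
  {α, γ}: total = 585.8
Best pair: {β, α} with total 457.0.

{β, α}, total 457.0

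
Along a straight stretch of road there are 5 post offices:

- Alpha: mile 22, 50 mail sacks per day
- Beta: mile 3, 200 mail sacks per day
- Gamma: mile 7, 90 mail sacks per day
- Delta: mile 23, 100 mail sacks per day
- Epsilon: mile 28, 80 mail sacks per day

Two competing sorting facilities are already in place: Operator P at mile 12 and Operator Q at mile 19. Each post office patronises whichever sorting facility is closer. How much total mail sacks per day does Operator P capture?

290

The indifferent point is the midpoint (12+19)/2 = 15.5; post offices left of it (closer to Operator P at 12) go to Operator P, those right go to Operator Q.
  Beta at 3 (w=200) → Operator P
  Gamma at 7 (w=90) → Operator P
  Alpha at 22 (w=50) → Operator Q
  Delta at 23 (w=100) → Operator Q
  Epsilon at 28 (w=80) → Operator Q
Operator P captures 290; Operator Q captures 230.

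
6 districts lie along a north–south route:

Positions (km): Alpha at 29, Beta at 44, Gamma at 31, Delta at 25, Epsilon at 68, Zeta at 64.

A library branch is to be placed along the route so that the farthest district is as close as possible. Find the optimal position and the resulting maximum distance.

location 46.5, max distance 21.5

The 1-center on a line is the midpoint of the two extreme points: leftmost at 25, rightmost at 68.
Optimal location = (25 + 68)/2 = 46.5; maximum distance = (68 − 25)/2 = 21.5.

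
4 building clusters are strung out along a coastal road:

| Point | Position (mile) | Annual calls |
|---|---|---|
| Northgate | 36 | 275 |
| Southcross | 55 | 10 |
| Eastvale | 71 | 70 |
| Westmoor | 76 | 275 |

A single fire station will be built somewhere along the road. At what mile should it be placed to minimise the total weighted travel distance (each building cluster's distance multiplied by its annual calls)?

x = 71

For a sum of weighted absolute distances on a line, the optimum is the weighted median (not the mean). Total weight W = 630; half-weight = 315.
Sort by position and accumulate weight:
  mile 36 (Northgate, w=275) → cum 275
  mile 55 (Southcross, w=10) → cum 285
  mile 71 (Eastvale, w=70) → cum 355  ≥ 315 → median here
  mile 76 (Westmoor, w=275) → cum 630
Optimal location: mile 71.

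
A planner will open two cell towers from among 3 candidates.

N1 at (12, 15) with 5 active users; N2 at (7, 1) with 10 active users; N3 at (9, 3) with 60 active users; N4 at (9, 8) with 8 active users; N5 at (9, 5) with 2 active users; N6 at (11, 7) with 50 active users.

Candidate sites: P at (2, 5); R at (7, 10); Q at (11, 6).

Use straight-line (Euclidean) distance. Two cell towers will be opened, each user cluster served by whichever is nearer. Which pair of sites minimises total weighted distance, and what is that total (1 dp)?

{R, Q}, total 392.8

Evaluate every pair (each demand assigned to the nearer of the two):
  {R, Q}: total = 392.8
  {P, Q}: total = 402.7
  {P, R}: total = 819.6
Best pair: {R, Q} with total 392.8.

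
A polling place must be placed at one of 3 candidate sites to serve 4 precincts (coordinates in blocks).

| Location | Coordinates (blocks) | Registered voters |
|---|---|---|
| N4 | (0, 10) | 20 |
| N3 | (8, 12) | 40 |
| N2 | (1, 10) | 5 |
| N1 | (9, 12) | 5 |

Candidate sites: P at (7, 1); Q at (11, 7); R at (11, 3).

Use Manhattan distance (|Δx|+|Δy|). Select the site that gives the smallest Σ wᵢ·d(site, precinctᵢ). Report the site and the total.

Q, total 700 blocks

Total weighted distance at each candidate:
  P (7, 1): total = 940
  Q (11, 7): total = 700
  R (11, 3): total = 980
Minimum is at Q with total 700 blocks.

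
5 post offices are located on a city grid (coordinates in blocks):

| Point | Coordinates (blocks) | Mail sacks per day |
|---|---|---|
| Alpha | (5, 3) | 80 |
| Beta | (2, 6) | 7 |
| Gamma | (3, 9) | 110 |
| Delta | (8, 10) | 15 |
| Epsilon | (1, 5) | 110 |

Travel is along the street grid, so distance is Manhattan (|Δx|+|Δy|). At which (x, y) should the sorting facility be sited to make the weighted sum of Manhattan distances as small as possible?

(3, 5)

Manhattan distance separates: Σwᵢ(|x−xᵢ|+|y−yᵢ|) = Σwᵢ|x−xᵢ| + Σwᵢ|y−yᵢ|, so x and y are optimised independently as 1-D weighted medians.
Total weight W = 322; half = 161.
x-coordinate, sorted with cumulative weight:
  x=1 (Epsilon, w=110) cum 110
  x=2 (Beta, w=7) cum 117
  x=3 (Gamma, w=110) cum 227  ← median
  x=5 (Alpha, w=80) cum 307
  x=8 (Delta, w=15) cum 322
⇒ x* = 3
y-coordinate, sorted with cumulative weight:
  y=3 (Alpha, w=80) cum 80
  y=5 (Epsilon, w=110) cum 190  ← median
  y=6 (Beta, w=7) cum 197
  y=9 (Gamma, w=110) cum 307
  y=10 (Delta, w=15) cum 322
⇒ y* = 5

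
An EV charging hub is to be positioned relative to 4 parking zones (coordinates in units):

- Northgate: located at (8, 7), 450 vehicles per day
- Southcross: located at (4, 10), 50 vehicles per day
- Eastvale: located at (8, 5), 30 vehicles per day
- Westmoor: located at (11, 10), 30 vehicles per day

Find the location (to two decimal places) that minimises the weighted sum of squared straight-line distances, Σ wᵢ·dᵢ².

(7.80, 7.32)

The minimiser of Σwᵢ‖p−pᵢ‖² is the weighted centroid p* = (Σwᵢpᵢ)/(Σwᵢ).
Σwᵢ = 560.
Σwᵢxᵢ = 450·8 + 50·4 + 30·8 + 30·11 = 4370.
Σwᵢyᵢ = 450·7 + 50·10 + 30·5 + 30·10 = 4100.
x* = 4370/560 = 7.80, y* = 4100/560 = 7.32.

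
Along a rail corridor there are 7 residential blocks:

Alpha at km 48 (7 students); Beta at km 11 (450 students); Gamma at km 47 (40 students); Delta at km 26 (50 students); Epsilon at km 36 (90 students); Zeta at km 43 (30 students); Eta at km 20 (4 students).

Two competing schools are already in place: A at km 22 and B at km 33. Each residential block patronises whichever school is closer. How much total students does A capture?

504

The indifferent point is the midpoint (22+33)/2 = 27.5; residential blocks left of it (closer to A at 22) go to A, those right go to B.
  Beta at 11 (w=450) → A
  Eta at 20 (w=4) → A
  Delta at 26 (w=50) → A
  Epsilon at 36 (w=90) → B
  Zeta at 43 (w=30) → B
  Gamma at 47 (w=40) → B
  Alpha at 48 (w=7) → B
A captures 504; B captures 167.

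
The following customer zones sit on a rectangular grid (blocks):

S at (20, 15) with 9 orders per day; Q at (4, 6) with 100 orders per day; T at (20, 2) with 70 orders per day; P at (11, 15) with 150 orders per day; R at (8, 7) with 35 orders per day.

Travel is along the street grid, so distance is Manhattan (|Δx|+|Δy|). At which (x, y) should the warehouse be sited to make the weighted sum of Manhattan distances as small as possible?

Manhattan distance separates: Σwᵢ(|x−xᵢ|+|y−yᵢ|) = Σwᵢ|x−xᵢ| + Σwᵢ|y−yᵢ|, so x and y are optimised independently as 1-D weighted medians.
Total weight W = 364; half = 182.
x-coordinate, sorted with cumulative weight:
  x=4 (Q, w=100) cum 100
  x=8 (R, w=35) cum 135
  x=11 (P, w=150) cum 285  ← median
  x=20 (S, w=9) cum 294
  x=20 (T, w=70) cum 364
⇒ x* = 11
y-coordinate, sorted with cumulative weight:
  y=2 (T, w=70) cum 70
  y=6 (Q, w=100) cum 170
  y=7 (R, w=35) cum 205  ← median
  y=15 (S, w=9) cum 214
  y=15 (P, w=150) cum 364
⇒ y* = 7

(11, 7)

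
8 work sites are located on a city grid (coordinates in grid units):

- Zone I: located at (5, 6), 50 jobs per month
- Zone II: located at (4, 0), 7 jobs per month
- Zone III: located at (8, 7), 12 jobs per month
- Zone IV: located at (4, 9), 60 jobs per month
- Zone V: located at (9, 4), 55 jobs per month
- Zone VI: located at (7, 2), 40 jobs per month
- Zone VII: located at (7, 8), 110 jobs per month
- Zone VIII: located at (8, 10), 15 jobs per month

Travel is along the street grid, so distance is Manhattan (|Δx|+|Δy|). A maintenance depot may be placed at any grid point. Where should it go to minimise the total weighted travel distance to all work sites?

Manhattan distance separates: Σwᵢ(|x−xᵢ|+|y−yᵢ|) = Σwᵢ|x−xᵢ| + Σwᵢ|y−yᵢ|, so x and y are optimised independently as 1-D weighted medians.
Total weight W = 349; half = 174.5.
x-coordinate, sorted with cumulative weight:
  x=4 (Zone II, w=7) cum 7
  x=4 (Zone IV, w=60) cum 67
  x=5 (Zone I, w=50) cum 117
  x=7 (Zone VI, w=40) cum 157
  x=7 (Zone VII, w=110) cum 267  ← median
  x=8 (Zone III, w=12) cum 279
  x=8 (Zone VIII, w=15) cum 294
  x=9 (Zone V, w=55) cum 349
⇒ x* = 7
y-coordinate, sorted with cumulative weight:
  y=0 (Zone II, w=7) cum 7
  y=2 (Zone VI, w=40) cum 47
  y=4 (Zone V, w=55) cum 102
  y=6 (Zone I, w=50) cum 152
  y=7 (Zone III, w=12) cum 164
  y=8 (Zone VII, w=110) cum 274  ← median
  y=9 (Zone IV, w=60) cum 334
  y=10 (Zone VIII, w=15) cum 349
⇒ y* = 8

(7, 8)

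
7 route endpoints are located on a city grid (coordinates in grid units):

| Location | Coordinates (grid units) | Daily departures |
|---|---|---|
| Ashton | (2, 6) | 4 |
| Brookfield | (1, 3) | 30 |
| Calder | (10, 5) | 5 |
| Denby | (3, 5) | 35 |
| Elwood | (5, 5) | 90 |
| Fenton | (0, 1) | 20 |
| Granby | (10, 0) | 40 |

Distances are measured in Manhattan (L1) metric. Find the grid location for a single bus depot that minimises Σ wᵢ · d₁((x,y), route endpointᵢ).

(5, 5)

Manhattan distance separates: Σwᵢ(|x−xᵢ|+|y−yᵢ|) = Σwᵢ|x−xᵢ| + Σwᵢ|y−yᵢ|, so x and y are optimised independently as 1-D weighted medians.
Total weight W = 224; half = 112.
x-coordinate, sorted with cumulative weight:
  x=0 (Fenton, w=20) cum 20
  x=1 (Brookfield, w=30) cum 50
  x=2 (Ashton, w=4) cum 54
  x=3 (Denby, w=35) cum 89
  x=5 (Elwood, w=90) cum 179  ← median
  x=10 (Calder, w=5) cum 184
  x=10 (Granby, w=40) cum 224
⇒ x* = 5
y-coordinate, sorted with cumulative weight:
  y=0 (Granby, w=40) cum 40
  y=1 (Fenton, w=20) cum 60
  y=3 (Brookfield, w=30) cum 90
  y=5 (Calder, w=5) cum 95
  y=5 (Denby, w=35) cum 130  ← median
  y=5 (Elwood, w=90) cum 220
  y=6 (Ashton, w=4) cum 224
⇒ y* = 5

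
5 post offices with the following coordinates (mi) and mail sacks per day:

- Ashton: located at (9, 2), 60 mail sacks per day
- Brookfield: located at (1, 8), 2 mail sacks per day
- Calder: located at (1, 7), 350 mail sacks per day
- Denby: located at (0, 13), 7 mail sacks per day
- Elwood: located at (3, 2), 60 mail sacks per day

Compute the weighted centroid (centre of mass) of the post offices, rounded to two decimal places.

The minimiser of Σwᵢ‖p−pᵢ‖² is the weighted centroid p* = (Σwᵢpᵢ)/(Σwᵢ).
Σwᵢ = 479.
Σwᵢxᵢ = 60·9 + 2·1 + 350·1 + 7·0 + 60·3 = 1072.
Σwᵢyᵢ = 60·2 + 2·8 + 350·7 + 7·13 + 60·2 = 2797.
x* = 1072/479 = 2.24, y* = 2797/479 = 5.84.

(2.24, 5.84)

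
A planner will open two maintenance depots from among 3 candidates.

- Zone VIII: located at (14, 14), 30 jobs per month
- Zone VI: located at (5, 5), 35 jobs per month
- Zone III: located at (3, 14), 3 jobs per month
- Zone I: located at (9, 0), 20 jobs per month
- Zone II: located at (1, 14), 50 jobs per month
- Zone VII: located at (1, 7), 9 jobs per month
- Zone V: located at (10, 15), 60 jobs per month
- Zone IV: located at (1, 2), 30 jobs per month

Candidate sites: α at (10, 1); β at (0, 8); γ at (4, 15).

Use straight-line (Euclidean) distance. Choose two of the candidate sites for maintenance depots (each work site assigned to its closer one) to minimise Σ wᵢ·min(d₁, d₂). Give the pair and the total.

{α, γ}, total 1424.8

Evaluate every pair (each demand assigned to the nearer of the two):
  {α, γ}: total = 1424.8
  {β, γ}: total = 1464.0
  {α, β}: total = 1892.3
Best pair: {α, γ} with total 1424.8.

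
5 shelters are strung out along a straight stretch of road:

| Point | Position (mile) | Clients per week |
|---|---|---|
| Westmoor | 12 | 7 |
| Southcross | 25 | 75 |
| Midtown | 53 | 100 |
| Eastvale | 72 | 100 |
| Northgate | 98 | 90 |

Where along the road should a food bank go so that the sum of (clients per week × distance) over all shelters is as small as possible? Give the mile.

For a sum of weighted absolute distances on a line, the optimum is the weighted median (not the mean). Total weight W = 372; half-weight = 186.
Sort by position and accumulate weight:
  mile 12 (Westmoor, w=7) → cum 7
  mile 25 (Southcross, w=75) → cum 82
  mile 53 (Midtown, w=100) → cum 182
  mile 72 (Eastvale, w=100) → cum 282  ≥ 186 → median here
  mile 98 (Northgate, w=90) → cum 372
Optimal location: mile 72.

x = 72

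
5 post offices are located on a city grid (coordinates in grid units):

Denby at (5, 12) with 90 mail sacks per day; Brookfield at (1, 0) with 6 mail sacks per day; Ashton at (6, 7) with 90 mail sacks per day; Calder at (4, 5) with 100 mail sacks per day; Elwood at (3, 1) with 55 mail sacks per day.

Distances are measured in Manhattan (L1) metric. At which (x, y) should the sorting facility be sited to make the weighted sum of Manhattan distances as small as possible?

(5, 7)

Manhattan distance separates: Σwᵢ(|x−xᵢ|+|y−yᵢ|) = Σwᵢ|x−xᵢ| + Σwᵢ|y−yᵢ|, so x and y are optimised independently as 1-D weighted medians.
Total weight W = 341; half = 170.5.
x-coordinate, sorted with cumulative weight:
  x=1 (Brookfield, w=6) cum 6
  x=3 (Elwood, w=55) cum 61
  x=4 (Calder, w=100) cum 161
  x=5 (Denby, w=90) cum 251  ← median
  x=6 (Ashton, w=90) cum 341
⇒ x* = 5
y-coordinate, sorted with cumulative weight:
  y=0 (Brookfield, w=6) cum 6
  y=1 (Elwood, w=55) cum 61
  y=5 (Calder, w=100) cum 161
  y=7 (Ashton, w=90) cum 251  ← median
  y=12 (Denby, w=90) cum 341
⇒ y* = 7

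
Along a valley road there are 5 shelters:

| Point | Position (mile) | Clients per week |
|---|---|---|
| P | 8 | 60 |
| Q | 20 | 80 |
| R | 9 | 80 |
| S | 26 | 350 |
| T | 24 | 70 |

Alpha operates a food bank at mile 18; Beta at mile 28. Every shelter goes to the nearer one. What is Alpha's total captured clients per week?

220

The indifferent point is the midpoint (18+28)/2 = 23; shelters left of it (closer to Alpha at 18) go to Alpha, those right go to Beta.
  P at 8 (w=60) → Alpha
  R at 9 (w=80) → Alpha
  Q at 20 (w=80) → Alpha
  T at 24 (w=70) → Beta
  S at 26 (w=350) → Beta
Alpha captures 220; Beta captures 420.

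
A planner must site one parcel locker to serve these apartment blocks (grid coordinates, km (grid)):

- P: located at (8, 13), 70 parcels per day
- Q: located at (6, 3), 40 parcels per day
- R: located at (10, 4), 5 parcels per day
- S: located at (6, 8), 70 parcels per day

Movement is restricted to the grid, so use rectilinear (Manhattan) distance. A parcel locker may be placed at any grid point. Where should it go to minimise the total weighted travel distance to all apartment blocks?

Manhattan distance separates: Σwᵢ(|x−xᵢ|+|y−yᵢ|) = Σwᵢ|x−xᵢ| + Σwᵢ|y−yᵢ|, so x and y are optimised independently as 1-D weighted medians.
Total weight W = 185; half = 92.5.
x-coordinate, sorted with cumulative weight:
  x=6 (Q, w=40) cum 40
  x=6 (S, w=70) cum 110  ← median
  x=8 (P, w=70) cum 180
  x=10 (R, w=5) cum 185
⇒ x* = 6
y-coordinate, sorted with cumulative weight:
  y=3 (Q, w=40) cum 40
  y=4 (R, w=5) cum 45
  y=8 (S, w=70) cum 115  ← median
  y=13 (P, w=70) cum 185
⇒ y* = 8

(6, 8)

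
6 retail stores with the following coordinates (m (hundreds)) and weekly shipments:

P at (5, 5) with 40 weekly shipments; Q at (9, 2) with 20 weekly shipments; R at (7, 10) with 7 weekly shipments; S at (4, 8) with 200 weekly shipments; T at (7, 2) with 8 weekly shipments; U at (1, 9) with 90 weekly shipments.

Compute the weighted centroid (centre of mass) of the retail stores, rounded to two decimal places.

(3.77, 7.50)

The minimiser of Σwᵢ‖p−pᵢ‖² is the weighted centroid p* = (Σwᵢpᵢ)/(Σwᵢ).
Σwᵢ = 365.
Σwᵢxᵢ = 40·5 + 20·9 + 7·7 + 200·4 + 8·7 + 90·1 = 1375.
Σwᵢyᵢ = 40·5 + 20·2 + 7·10 + 200·8 + 8·2 + 90·9 = 2736.
x* = 1375/365 = 3.77, y* = 2736/365 = 7.50.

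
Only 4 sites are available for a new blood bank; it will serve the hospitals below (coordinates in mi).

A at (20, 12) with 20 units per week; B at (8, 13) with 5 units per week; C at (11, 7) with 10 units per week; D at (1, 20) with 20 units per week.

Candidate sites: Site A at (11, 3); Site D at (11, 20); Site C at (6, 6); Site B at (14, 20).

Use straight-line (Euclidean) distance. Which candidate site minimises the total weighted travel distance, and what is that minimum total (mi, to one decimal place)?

Total weighted distance at each candidate:
  Site A (11, 3): total = 741.2
  Site D (11, 20): total = 608.9
  Site C (6, 6): total = 689.3
  Site B (14, 20): total = 639.5
Minimum is at Site D with total 608.9 mi.

Site D, total 608.9 mi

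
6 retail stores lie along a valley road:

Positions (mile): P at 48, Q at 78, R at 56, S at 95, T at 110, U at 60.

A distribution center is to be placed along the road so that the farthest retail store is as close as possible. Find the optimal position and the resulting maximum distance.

The 1-center on a line is the midpoint of the two extreme points: leftmost at 48, rightmost at 110.
Optimal location = (48 + 110)/2 = 79; maximum distance = (110 − 48)/2 = 31.

location 79, max distance 31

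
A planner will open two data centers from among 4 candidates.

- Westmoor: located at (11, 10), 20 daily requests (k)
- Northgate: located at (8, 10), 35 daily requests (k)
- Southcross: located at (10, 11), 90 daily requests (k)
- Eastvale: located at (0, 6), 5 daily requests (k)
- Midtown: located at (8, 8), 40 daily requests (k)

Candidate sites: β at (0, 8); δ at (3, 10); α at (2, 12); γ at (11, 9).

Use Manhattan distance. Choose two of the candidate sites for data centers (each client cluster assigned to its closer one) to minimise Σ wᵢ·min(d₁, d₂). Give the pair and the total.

Evaluate every pair (each demand assigned to the nearer of the two):
  {β, γ}: total = 600
  {δ, γ}: total = 625
  {α, γ}: total = 630
  {β, δ}: total = 1345
  {δ, α}: total = 1370
  {β, α}: total = 1640
Best pair: {β, γ} with total 600.

{β, γ}, total 600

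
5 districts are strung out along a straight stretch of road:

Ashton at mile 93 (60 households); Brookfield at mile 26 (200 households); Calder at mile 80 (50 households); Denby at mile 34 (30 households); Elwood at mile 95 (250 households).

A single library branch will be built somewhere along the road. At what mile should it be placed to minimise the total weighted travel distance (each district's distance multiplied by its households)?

x = 93

For a sum of weighted absolute distances on a line, the optimum is the weighted median (not the mean). Total weight W = 590; half-weight = 295.
Sort by position and accumulate weight:
  mile 26 (Brookfield, w=200) → cum 200
  mile 34 (Denby, w=30) → cum 230
  mile 80 (Calder, w=50) → cum 280
  mile 93 (Ashton, w=60) → cum 340  ≥ 295 → median here
  mile 95 (Elwood, w=250) → cum 590
Optimal location: mile 93.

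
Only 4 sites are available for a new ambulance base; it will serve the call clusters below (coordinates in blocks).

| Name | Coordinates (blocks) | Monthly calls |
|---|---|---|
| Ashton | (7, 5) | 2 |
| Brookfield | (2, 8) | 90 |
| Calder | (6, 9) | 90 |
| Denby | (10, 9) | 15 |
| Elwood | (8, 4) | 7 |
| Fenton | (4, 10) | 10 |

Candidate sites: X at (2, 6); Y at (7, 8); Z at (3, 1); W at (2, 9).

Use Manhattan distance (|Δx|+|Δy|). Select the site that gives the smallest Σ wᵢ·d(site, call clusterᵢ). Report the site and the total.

Total weighted distance at each candidate:
  X (2, 6): total = 1103
  Y (7, 8): total = 781
  Z (3, 1): total = 2107
  W (2, 9): total = 695
Minimum is at W with total 695 blocks.

W, total 695 blocks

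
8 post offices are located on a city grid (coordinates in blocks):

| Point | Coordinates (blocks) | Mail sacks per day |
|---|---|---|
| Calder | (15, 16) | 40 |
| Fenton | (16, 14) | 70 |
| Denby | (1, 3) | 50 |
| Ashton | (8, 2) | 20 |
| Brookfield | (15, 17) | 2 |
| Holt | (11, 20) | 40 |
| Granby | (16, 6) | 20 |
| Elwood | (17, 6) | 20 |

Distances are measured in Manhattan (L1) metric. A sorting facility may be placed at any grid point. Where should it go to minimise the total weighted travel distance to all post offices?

Manhattan distance separates: Σwᵢ(|x−xᵢ|+|y−yᵢ|) = Σwᵢ|x−xᵢ| + Σwᵢ|y−yᵢ|, so x and y are optimised independently as 1-D weighted medians.
Total weight W = 262; half = 131.
x-coordinate, sorted with cumulative weight:
  x=1 (Denby, w=50) cum 50
  x=8 (Ashton, w=20) cum 70
  x=11 (Holt, w=40) cum 110
  x=15 (Calder, w=40) cum 150  ← median
  x=15 (Brookfield, w=2) cum 152
  x=16 (Fenton, w=70) cum 222
  x=16 (Granby, w=20) cum 242
  x=17 (Elwood, w=20) cum 262
⇒ x* = 15
y-coordinate, sorted with cumulative weight:
  y=2 (Ashton, w=20) cum 20
  y=3 (Denby, w=50) cum 70
  y=6 (Granby, w=20) cum 90
  y=6 (Elwood, w=20) cum 110
  y=14 (Fenton, w=70) cum 180  ← median
  y=16 (Calder, w=40) cum 220
  y=17 (Brookfield, w=2) cum 222
  y=20 (Holt, w=40) cum 262
⇒ y* = 14

(15, 14)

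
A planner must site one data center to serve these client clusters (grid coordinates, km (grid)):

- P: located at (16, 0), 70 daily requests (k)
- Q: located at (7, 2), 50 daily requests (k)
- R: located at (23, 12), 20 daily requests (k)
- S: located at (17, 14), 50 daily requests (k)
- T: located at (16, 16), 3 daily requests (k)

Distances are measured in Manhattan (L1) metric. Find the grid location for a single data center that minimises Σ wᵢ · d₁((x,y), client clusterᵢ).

Manhattan distance separates: Σwᵢ(|x−xᵢ|+|y−yᵢ|) = Σwᵢ|x−xᵢ| + Σwᵢ|y−yᵢ|, so x and y are optimised independently as 1-D weighted medians.
Total weight W = 193; half = 96.5.
x-coordinate, sorted with cumulative weight:
  x=7 (Q, w=50) cum 50
  x=16 (P, w=70) cum 120  ← median
  x=16 (T, w=3) cum 123
  x=17 (S, w=50) cum 173
  x=23 (R, w=20) cum 193
⇒ x* = 16
y-coordinate, sorted with cumulative weight:
  y=0 (P, w=70) cum 70
  y=2 (Q, w=50) cum 120  ← median
  y=12 (R, w=20) cum 140
  y=14 (S, w=50) cum 190
  y=16 (T, w=3) cum 193
⇒ y* = 2

(16, 2)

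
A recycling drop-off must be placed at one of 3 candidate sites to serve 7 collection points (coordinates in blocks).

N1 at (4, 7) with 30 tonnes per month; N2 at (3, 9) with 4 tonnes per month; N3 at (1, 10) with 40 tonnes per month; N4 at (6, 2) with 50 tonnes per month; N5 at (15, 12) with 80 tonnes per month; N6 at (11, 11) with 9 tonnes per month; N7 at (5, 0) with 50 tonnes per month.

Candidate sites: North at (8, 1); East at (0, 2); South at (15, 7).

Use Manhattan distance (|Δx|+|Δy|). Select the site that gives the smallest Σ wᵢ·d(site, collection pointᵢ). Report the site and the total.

Total weighted distance at each candidate:
  North (8, 1): total = 2899
  East (0, 2): total = 3500
  South (15, 7): total = 3088
Minimum is at North with total 2899 blocks.

North, total 2899 blocks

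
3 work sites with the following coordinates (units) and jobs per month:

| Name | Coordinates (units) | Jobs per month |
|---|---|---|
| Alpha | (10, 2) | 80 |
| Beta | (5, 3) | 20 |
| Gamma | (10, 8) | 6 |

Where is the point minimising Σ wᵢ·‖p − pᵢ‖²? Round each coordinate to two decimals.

The minimiser of Σwᵢ‖p−pᵢ‖² is the weighted centroid p* = (Σwᵢpᵢ)/(Σwᵢ).
Σwᵢ = 106.
Σwᵢxᵢ = 80·10 + 20·5 + 6·10 = 960.
Σwᵢyᵢ = 80·2 + 20·3 + 6·8 = 268.
x* = 960/106 = 9.06, y* = 268/106 = 2.53.

(9.06, 2.53)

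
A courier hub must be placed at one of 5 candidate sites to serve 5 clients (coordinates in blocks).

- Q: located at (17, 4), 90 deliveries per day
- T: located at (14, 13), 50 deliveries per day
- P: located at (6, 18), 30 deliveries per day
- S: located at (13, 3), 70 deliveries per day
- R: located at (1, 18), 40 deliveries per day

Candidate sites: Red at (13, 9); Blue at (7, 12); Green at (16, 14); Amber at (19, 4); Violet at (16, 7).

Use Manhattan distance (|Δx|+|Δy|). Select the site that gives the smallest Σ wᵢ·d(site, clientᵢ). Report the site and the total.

Red, total 2800 blocks

Total weighted distance at each candidate:
  Red (13, 9): total = 2800
  Blue (7, 12): total = 3760
  Green (16, 14): total = 3300
  Amber (19, 4): total = 3460
  Violet (16, 7): total = 2920
Minimum is at Red with total 2800 blocks.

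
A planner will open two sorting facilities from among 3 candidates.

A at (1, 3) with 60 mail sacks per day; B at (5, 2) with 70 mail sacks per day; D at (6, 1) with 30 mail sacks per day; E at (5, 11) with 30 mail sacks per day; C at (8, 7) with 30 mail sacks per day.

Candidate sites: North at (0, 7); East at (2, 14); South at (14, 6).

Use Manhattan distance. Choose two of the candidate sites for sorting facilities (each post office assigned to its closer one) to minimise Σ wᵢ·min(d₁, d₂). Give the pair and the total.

{North, East}, total 1780

Evaluate every pair (each demand assigned to the nearer of the two):
  {North, East}: total = 1780
  {North, South}: total = 1840
  {East, South}: total = 2410
Best pair: {North, East} with total 1780.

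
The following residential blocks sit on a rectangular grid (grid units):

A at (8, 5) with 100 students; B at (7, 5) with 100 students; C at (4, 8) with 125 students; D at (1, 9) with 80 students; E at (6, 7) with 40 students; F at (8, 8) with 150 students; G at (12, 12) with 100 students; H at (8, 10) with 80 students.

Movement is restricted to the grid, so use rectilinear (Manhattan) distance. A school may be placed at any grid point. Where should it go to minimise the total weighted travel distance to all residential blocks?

Manhattan distance separates: Σwᵢ(|x−xᵢ|+|y−yᵢ|) = Σwᵢ|x−xᵢ| + Σwᵢ|y−yᵢ|, so x and y are optimised independently as 1-D weighted medians.
Total weight W = 775; half = 387.5.
x-coordinate, sorted with cumulative weight:
  x=1 (D, w=80) cum 80
  x=4 (C, w=125) cum 205
  x=6 (E, w=40) cum 245
  x=7 (B, w=100) cum 345
  x=8 (A, w=100) cum 445  ← median
  x=8 (F, w=150) cum 595
  x=8 (H, w=80) cum 675
  x=12 (G, w=100) cum 775
⇒ x* = 8
y-coordinate, sorted with cumulative weight:
  y=5 (A, w=100) cum 100
  y=5 (B, w=100) cum 200
  y=7 (E, w=40) cum 240
  y=8 (C, w=125) cum 365
  y=8 (F, w=150) cum 515  ← median
  y=9 (D, w=80) cum 595
  y=10 (H, w=80) cum 675
  y=12 (G, w=100) cum 775
⇒ y* = 8

(8, 8)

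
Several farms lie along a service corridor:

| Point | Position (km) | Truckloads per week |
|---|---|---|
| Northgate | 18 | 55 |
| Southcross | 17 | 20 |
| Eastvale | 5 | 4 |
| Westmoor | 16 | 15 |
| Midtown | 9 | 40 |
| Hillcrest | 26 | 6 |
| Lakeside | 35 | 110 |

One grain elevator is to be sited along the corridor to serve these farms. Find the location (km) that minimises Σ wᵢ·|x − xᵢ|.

For a sum of weighted absolute distances on a line, the optimum is the weighted median (not the mean). Total weight W = 250; half-weight = 125.
Sort by position and accumulate weight:
  km 5 (Eastvale, w=4) → cum 4
  km 9 (Midtown, w=40) → cum 44
  km 16 (Westmoor, w=15) → cum 59
  km 17 (Southcross, w=20) → cum 79
  km 18 (Northgate, w=55) → cum 134  ≥ 125 → median here
  km 26 (Hillcrest, w=6) → cum 140
  km 35 (Lakeside, w=110) → cum 250
Optimal location: km 18.

x = 18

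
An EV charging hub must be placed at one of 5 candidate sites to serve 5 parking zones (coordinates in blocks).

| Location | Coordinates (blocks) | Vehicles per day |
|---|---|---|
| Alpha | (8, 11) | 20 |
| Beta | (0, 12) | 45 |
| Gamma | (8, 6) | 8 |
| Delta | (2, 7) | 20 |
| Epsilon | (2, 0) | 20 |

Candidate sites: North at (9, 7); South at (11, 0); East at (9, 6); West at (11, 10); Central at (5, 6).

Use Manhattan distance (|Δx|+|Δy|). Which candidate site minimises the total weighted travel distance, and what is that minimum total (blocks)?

Total weighted distance at each candidate:
  North (9, 7): total = 1166
  South (11, 0): total = 1887
  East (9, 6): total = 1223
  West (11, 10): total = 1341
  Central (5, 6): total = 939
Minimum is at Central with total 939 blocks.

Central, total 939 blocks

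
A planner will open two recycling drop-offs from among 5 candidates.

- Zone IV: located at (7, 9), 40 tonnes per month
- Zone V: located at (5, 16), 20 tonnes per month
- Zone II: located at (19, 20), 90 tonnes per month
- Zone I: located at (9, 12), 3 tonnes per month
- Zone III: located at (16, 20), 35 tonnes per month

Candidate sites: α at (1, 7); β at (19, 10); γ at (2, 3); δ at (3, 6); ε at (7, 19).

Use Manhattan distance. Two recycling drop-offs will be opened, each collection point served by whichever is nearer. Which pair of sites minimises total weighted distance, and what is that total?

{β, ε}, total 1777

Evaluate every pair (each demand assigned to the nearer of the two):
  {β, ε}: total = 1777
  {β, δ}: total = 1911
  {δ, ε}: total = 1927
  {α, ε}: total = 1967
  {α, β}: total = 1971
  {γ, ε}: total = 2047
  {β, γ}: total = 2151
  {α, δ}: total = 4201
  {γ, δ}: total = 4201
  {α, γ}: total = 4389
Best pair: {β, ε} with total 1777.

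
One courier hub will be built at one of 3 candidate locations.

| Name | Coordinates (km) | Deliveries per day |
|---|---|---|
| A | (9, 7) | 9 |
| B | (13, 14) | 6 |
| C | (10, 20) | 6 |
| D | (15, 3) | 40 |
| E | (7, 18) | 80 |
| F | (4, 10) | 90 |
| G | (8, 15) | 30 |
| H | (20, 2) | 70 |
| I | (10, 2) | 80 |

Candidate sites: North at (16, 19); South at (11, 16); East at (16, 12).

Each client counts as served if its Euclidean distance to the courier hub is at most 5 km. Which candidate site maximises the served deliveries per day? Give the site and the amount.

Coverage radius r = 5 km; a point is covered iff (Δx)²+(Δy)² ≤ 5² = 25.
  North (16, 19): covers {none} → 0
  South (11, 16): covers {B, C, E, G} → 122
  East (16, 12): covers {B} → 6
Maximum coverage at South: 122 deliveries per day.

South, covering 122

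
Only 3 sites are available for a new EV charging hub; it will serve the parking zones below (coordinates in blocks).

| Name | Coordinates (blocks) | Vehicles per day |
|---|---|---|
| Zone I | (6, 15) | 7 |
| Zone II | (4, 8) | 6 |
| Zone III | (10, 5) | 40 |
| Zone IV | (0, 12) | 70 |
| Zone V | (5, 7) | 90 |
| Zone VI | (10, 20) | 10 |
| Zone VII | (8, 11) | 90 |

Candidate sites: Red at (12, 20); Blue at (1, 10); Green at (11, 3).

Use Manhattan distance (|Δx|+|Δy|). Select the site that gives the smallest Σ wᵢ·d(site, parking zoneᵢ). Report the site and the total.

Total weighted distance at each candidate:
  Red (12, 20): total = 5267
  Blue (1, 10): total = 2410
  Green (11, 3): total = 3781
Minimum is at Blue with total 2410 blocks.

Blue, total 2410 blocks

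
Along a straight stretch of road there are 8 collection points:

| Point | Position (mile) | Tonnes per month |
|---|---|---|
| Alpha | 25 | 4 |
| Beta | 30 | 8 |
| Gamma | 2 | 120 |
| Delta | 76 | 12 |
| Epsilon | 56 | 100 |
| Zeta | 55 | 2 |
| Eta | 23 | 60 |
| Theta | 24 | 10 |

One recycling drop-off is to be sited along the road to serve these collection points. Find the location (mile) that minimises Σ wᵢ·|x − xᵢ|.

For a sum of weighted absolute distances on a line, the optimum is the weighted median (not the mean). Total weight W = 316; half-weight = 158.
Sort by position and accumulate weight:
  mile 2 (Gamma, w=120) → cum 120
  mile 23 (Eta, w=60) → cum 180  ≥ 158 → median here
  mile 24 (Theta, w=10) → cum 190
  mile 25 (Alpha, w=4) → cum 194
  mile 30 (Beta, w=8) → cum 202
  mile 55 (Zeta, w=2) → cum 204
  mile 56 (Epsilon, w=100) → cum 304
  mile 76 (Delta, w=12) → cum 316
Optimal location: mile 23.

x = 23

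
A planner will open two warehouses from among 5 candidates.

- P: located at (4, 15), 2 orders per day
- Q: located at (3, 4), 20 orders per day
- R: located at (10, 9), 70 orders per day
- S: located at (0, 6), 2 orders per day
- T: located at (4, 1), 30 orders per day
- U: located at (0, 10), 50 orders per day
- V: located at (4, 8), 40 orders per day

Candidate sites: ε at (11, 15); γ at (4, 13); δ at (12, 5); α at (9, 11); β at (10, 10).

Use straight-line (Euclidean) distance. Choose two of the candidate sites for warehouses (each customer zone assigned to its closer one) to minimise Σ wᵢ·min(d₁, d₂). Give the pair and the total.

{γ, β}, total 1045.7

Evaluate every pair (each demand assigned to the nearer of the two):
  {γ, β}: total = 1045.7
  {γ, α}: total = 1143.2
  {γ, δ}: total = 1232.6
  {α, β}: total = 1298.3
  {δ, β}: total = 1309.6
  {δ, α}: total = 1325.4
  {ε, β}: total = 1367.4
  {ε, α}: total = 1395.7
  {ε, γ}: total = 1437.0
  {ε, δ}: total = 1746.5
Best pair: {γ, β} with total 1045.7.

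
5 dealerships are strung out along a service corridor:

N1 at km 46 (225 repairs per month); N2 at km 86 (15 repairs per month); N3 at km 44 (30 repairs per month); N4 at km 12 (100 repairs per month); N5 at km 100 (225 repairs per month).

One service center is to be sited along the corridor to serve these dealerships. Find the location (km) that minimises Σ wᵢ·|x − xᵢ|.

For a sum of weighted absolute distances on a line, the optimum is the weighted median (not the mean). Total weight W = 595; half-weight = 297.5.
Sort by position and accumulate weight:
  km 12 (N4, w=100) → cum 100
  km 44 (N3, w=30) → cum 130
  km 46 (N1, w=225) → cum 355  ≥ 297.5 → median here
  km 86 (N2, w=15) → cum 370
  km 100 (N5, w=225) → cum 595
Optimal location: km 46.

x = 46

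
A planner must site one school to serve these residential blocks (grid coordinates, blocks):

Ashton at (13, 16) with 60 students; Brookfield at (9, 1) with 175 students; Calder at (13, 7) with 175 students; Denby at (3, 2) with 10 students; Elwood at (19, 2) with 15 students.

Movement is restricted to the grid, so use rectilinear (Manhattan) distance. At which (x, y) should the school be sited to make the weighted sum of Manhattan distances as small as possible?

(13, 7)

Manhattan distance separates: Σwᵢ(|x−xᵢ|+|y−yᵢ|) = Σwᵢ|x−xᵢ| + Σwᵢ|y−yᵢ|, so x and y are optimised independently as 1-D weighted medians.
Total weight W = 435; half = 217.5.
x-coordinate, sorted with cumulative weight:
  x=3 (Denby, w=10) cum 10
  x=9 (Brookfield, w=175) cum 185
  x=13 (Ashton, w=60) cum 245  ← median
  x=13 (Calder, w=175) cum 420
  x=19 (Elwood, w=15) cum 435
⇒ x* = 13
y-coordinate, sorted with cumulative weight:
  y=1 (Brookfield, w=175) cum 175
  y=2 (Denby, w=10) cum 185
  y=2 (Elwood, w=15) cum 200
  y=7 (Calder, w=175) cum 375  ← median
  y=16 (Ashton, w=60) cum 435
⇒ y* = 7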